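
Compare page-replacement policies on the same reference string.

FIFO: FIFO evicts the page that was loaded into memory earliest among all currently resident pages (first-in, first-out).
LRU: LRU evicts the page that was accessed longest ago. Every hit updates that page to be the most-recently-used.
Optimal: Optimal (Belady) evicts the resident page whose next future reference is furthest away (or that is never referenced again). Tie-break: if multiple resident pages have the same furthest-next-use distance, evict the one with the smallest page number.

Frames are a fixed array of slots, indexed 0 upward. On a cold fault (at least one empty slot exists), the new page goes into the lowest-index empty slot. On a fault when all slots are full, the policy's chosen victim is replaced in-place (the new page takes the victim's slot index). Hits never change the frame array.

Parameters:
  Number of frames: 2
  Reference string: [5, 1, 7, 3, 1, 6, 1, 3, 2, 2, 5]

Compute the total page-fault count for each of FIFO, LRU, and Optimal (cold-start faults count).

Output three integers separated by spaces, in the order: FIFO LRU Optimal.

Answer: 9 9 8

Derivation:
--- FIFO ---
  step 0: ref 5 -> FAULT, frames=[5,-] (faults so far: 1)
  step 1: ref 1 -> FAULT, frames=[5,1] (faults so far: 2)
  step 2: ref 7 -> FAULT, evict 5, frames=[7,1] (faults so far: 3)
  step 3: ref 3 -> FAULT, evict 1, frames=[7,3] (faults so far: 4)
  step 4: ref 1 -> FAULT, evict 7, frames=[1,3] (faults so far: 5)
  step 5: ref 6 -> FAULT, evict 3, frames=[1,6] (faults so far: 6)
  step 6: ref 1 -> HIT, frames=[1,6] (faults so far: 6)
  step 7: ref 3 -> FAULT, evict 1, frames=[3,6] (faults so far: 7)
  step 8: ref 2 -> FAULT, evict 6, frames=[3,2] (faults so far: 8)
  step 9: ref 2 -> HIT, frames=[3,2] (faults so far: 8)
  step 10: ref 5 -> FAULT, evict 3, frames=[5,2] (faults so far: 9)
  FIFO total faults: 9
--- LRU ---
  step 0: ref 5 -> FAULT, frames=[5,-] (faults so far: 1)
  step 1: ref 1 -> FAULT, frames=[5,1] (faults so far: 2)
  step 2: ref 7 -> FAULT, evict 5, frames=[7,1] (faults so far: 3)
  step 3: ref 3 -> FAULT, evict 1, frames=[7,3] (faults so far: 4)
  step 4: ref 1 -> FAULT, evict 7, frames=[1,3] (faults so far: 5)
  step 5: ref 6 -> FAULT, evict 3, frames=[1,6] (faults so far: 6)
  step 6: ref 1 -> HIT, frames=[1,6] (faults so far: 6)
  step 7: ref 3 -> FAULT, evict 6, frames=[1,3] (faults so far: 7)
  step 8: ref 2 -> FAULT, evict 1, frames=[2,3] (faults so far: 8)
  step 9: ref 2 -> HIT, frames=[2,3] (faults so far: 8)
  step 10: ref 5 -> FAULT, evict 3, frames=[2,5] (faults so far: 9)
  LRU total faults: 9
--- Optimal ---
  step 0: ref 5 -> FAULT, frames=[5,-] (faults so far: 1)
  step 1: ref 1 -> FAULT, frames=[5,1] (faults so far: 2)
  step 2: ref 7 -> FAULT, evict 5, frames=[7,1] (faults so far: 3)
  step 3: ref 3 -> FAULT, evict 7, frames=[3,1] (faults so far: 4)
  step 4: ref 1 -> HIT, frames=[3,1] (faults so far: 4)
  step 5: ref 6 -> FAULT, evict 3, frames=[6,1] (faults so far: 5)
  step 6: ref 1 -> HIT, frames=[6,1] (faults so far: 5)
  step 7: ref 3 -> FAULT, evict 1, frames=[6,3] (faults so far: 6)
  step 8: ref 2 -> FAULT, evict 3, frames=[6,2] (faults so far: 7)
  step 9: ref 2 -> HIT, frames=[6,2] (faults so far: 7)
  step 10: ref 5 -> FAULT, evict 2, frames=[6,5] (faults so far: 8)
  Optimal total faults: 8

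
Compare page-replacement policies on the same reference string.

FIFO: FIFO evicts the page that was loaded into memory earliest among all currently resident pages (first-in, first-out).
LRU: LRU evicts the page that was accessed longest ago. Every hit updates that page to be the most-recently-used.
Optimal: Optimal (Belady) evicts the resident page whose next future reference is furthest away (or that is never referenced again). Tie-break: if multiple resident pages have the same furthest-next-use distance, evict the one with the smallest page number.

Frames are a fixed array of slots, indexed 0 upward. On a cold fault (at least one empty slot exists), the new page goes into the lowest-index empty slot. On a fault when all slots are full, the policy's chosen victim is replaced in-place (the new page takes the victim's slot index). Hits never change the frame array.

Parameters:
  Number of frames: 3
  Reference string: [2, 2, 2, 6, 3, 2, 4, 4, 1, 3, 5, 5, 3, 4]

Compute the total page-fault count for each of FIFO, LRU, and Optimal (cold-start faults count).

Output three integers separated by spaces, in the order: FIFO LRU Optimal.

Answer: 8 8 6

Derivation:
--- FIFO ---
  step 0: ref 2 -> FAULT, frames=[2,-,-] (faults so far: 1)
  step 1: ref 2 -> HIT, frames=[2,-,-] (faults so far: 1)
  step 2: ref 2 -> HIT, frames=[2,-,-] (faults so far: 1)
  step 3: ref 6 -> FAULT, frames=[2,6,-] (faults so far: 2)
  step 4: ref 3 -> FAULT, frames=[2,6,3] (faults so far: 3)
  step 5: ref 2 -> HIT, frames=[2,6,3] (faults so far: 3)
  step 6: ref 4 -> FAULT, evict 2, frames=[4,6,3] (faults so far: 4)
  step 7: ref 4 -> HIT, frames=[4,6,3] (faults so far: 4)
  step 8: ref 1 -> FAULT, evict 6, frames=[4,1,3] (faults so far: 5)
  step 9: ref 3 -> HIT, frames=[4,1,3] (faults so far: 5)
  step 10: ref 5 -> FAULT, evict 3, frames=[4,1,5] (faults so far: 6)
  step 11: ref 5 -> HIT, frames=[4,1,5] (faults so far: 6)
  step 12: ref 3 -> FAULT, evict 4, frames=[3,1,5] (faults so far: 7)
  step 13: ref 4 -> FAULT, evict 1, frames=[3,4,5] (faults so far: 8)
  FIFO total faults: 8
--- LRU ---
  step 0: ref 2 -> FAULT, frames=[2,-,-] (faults so far: 1)
  step 1: ref 2 -> HIT, frames=[2,-,-] (faults so far: 1)
  step 2: ref 2 -> HIT, frames=[2,-,-] (faults so far: 1)
  step 3: ref 6 -> FAULT, frames=[2,6,-] (faults so far: 2)
  step 4: ref 3 -> FAULT, frames=[2,6,3] (faults so far: 3)
  step 5: ref 2 -> HIT, frames=[2,6,3] (faults so far: 3)
  step 6: ref 4 -> FAULT, evict 6, frames=[2,4,3] (faults so far: 4)
  step 7: ref 4 -> HIT, frames=[2,4,3] (faults so far: 4)
  step 8: ref 1 -> FAULT, evict 3, frames=[2,4,1] (faults so far: 5)
  step 9: ref 3 -> FAULT, evict 2, frames=[3,4,1] (faults so far: 6)
  step 10: ref 5 -> FAULT, evict 4, frames=[3,5,1] (faults so far: 7)
  step 11: ref 5 -> HIT, frames=[3,5,1] (faults so far: 7)
  step 12: ref 3 -> HIT, frames=[3,5,1] (faults so far: 7)
  step 13: ref 4 -> FAULT, evict 1, frames=[3,5,4] (faults so far: 8)
  LRU total faults: 8
--- Optimal ---
  step 0: ref 2 -> FAULT, frames=[2,-,-] (faults so far: 1)
  step 1: ref 2 -> HIT, frames=[2,-,-] (faults so far: 1)
  step 2: ref 2 -> HIT, frames=[2,-,-] (faults so far: 1)
  step 3: ref 6 -> FAULT, frames=[2,6,-] (faults so far: 2)
  step 4: ref 3 -> FAULT, frames=[2,6,3] (faults so far: 3)
  step 5: ref 2 -> HIT, frames=[2,6,3] (faults so far: 3)
  step 6: ref 4 -> FAULT, evict 2, frames=[4,6,3] (faults so far: 4)
  step 7: ref 4 -> HIT, frames=[4,6,3] (faults so far: 4)
  step 8: ref 1 -> FAULT, evict 6, frames=[4,1,3] (faults so far: 5)
  step 9: ref 3 -> HIT, frames=[4,1,3] (faults so far: 5)
  step 10: ref 5 -> FAULT, evict 1, frames=[4,5,3] (faults so far: 6)
  step 11: ref 5 -> HIT, frames=[4,5,3] (faults so far: 6)
  step 12: ref 3 -> HIT, frames=[4,5,3] (faults so far: 6)
  step 13: ref 4 -> HIT, frames=[4,5,3] (faults so far: 6)
  Optimal total faults: 6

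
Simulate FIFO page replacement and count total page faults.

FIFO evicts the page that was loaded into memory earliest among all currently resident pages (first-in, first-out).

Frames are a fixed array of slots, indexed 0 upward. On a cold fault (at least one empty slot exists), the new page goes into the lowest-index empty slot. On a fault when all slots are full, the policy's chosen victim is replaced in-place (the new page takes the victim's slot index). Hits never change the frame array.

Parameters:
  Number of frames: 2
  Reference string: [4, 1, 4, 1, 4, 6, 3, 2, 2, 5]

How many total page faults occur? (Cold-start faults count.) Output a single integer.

Step 0: ref 4 → FAULT, frames=[4,-]
Step 1: ref 1 → FAULT, frames=[4,1]
Step 2: ref 4 → HIT, frames=[4,1]
Step 3: ref 1 → HIT, frames=[4,1]
Step 4: ref 4 → HIT, frames=[4,1]
Step 5: ref 6 → FAULT (evict 4), frames=[6,1]
Step 6: ref 3 → FAULT (evict 1), frames=[6,3]
Step 7: ref 2 → FAULT (evict 6), frames=[2,3]
Step 8: ref 2 → HIT, frames=[2,3]
Step 9: ref 5 → FAULT (evict 3), frames=[2,5]
Total faults: 6

Answer: 6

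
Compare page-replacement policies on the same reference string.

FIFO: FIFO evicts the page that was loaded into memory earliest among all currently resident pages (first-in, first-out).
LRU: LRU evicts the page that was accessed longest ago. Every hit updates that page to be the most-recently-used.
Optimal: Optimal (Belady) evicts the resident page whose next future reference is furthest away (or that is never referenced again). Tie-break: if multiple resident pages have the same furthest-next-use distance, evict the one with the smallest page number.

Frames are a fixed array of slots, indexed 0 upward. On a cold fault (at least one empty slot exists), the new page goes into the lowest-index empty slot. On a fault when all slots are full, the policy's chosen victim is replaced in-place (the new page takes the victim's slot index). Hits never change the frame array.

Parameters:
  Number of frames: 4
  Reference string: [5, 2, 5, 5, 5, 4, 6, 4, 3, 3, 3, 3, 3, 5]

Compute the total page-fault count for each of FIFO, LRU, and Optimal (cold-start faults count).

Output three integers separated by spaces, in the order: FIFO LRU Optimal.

Answer: 6 5 5

Derivation:
--- FIFO ---
  step 0: ref 5 -> FAULT, frames=[5,-,-,-] (faults so far: 1)
  step 1: ref 2 -> FAULT, frames=[5,2,-,-] (faults so far: 2)
  step 2: ref 5 -> HIT, frames=[5,2,-,-] (faults so far: 2)
  step 3: ref 5 -> HIT, frames=[5,2,-,-] (faults so far: 2)
  step 4: ref 5 -> HIT, frames=[5,2,-,-] (faults so far: 2)
  step 5: ref 4 -> FAULT, frames=[5,2,4,-] (faults so far: 3)
  step 6: ref 6 -> FAULT, frames=[5,2,4,6] (faults so far: 4)
  step 7: ref 4 -> HIT, frames=[5,2,4,6] (faults so far: 4)
  step 8: ref 3 -> FAULT, evict 5, frames=[3,2,4,6] (faults so far: 5)
  step 9: ref 3 -> HIT, frames=[3,2,4,6] (faults so far: 5)
  step 10: ref 3 -> HIT, frames=[3,2,4,6] (faults so far: 5)
  step 11: ref 3 -> HIT, frames=[3,2,4,6] (faults so far: 5)
  step 12: ref 3 -> HIT, frames=[3,2,4,6] (faults so far: 5)
  step 13: ref 5 -> FAULT, evict 2, frames=[3,5,4,6] (faults so far: 6)
  FIFO total faults: 6
--- LRU ---
  step 0: ref 5 -> FAULT, frames=[5,-,-,-] (faults so far: 1)
  step 1: ref 2 -> FAULT, frames=[5,2,-,-] (faults so far: 2)
  step 2: ref 5 -> HIT, frames=[5,2,-,-] (faults so far: 2)
  step 3: ref 5 -> HIT, frames=[5,2,-,-] (faults so far: 2)
  step 4: ref 5 -> HIT, frames=[5,2,-,-] (faults so far: 2)
  step 5: ref 4 -> FAULT, frames=[5,2,4,-] (faults so far: 3)
  step 6: ref 6 -> FAULT, frames=[5,2,4,6] (faults so far: 4)
  step 7: ref 4 -> HIT, frames=[5,2,4,6] (faults so far: 4)
  step 8: ref 3 -> FAULT, evict 2, frames=[5,3,4,6] (faults so far: 5)
  step 9: ref 3 -> HIT, frames=[5,3,4,6] (faults so far: 5)
  step 10: ref 3 -> HIT, frames=[5,3,4,6] (faults so far: 5)
  step 11: ref 3 -> HIT, frames=[5,3,4,6] (faults so far: 5)
  step 12: ref 3 -> HIT, frames=[5,3,4,6] (faults so far: 5)
  step 13: ref 5 -> HIT, frames=[5,3,4,6] (faults so far: 5)
  LRU total faults: 5
--- Optimal ---
  step 0: ref 5 -> FAULT, frames=[5,-,-,-] (faults so far: 1)
  step 1: ref 2 -> FAULT, frames=[5,2,-,-] (faults so far: 2)
  step 2: ref 5 -> HIT, frames=[5,2,-,-] (faults so far: 2)
  step 3: ref 5 -> HIT, frames=[5,2,-,-] (faults so far: 2)
  step 4: ref 5 -> HIT, frames=[5,2,-,-] (faults so far: 2)
  step 5: ref 4 -> FAULT, frames=[5,2,4,-] (faults so far: 3)
  step 6: ref 6 -> FAULT, frames=[5,2,4,6] (faults so far: 4)
  step 7: ref 4 -> HIT, frames=[5,2,4,6] (faults so far: 4)
  step 8: ref 3 -> FAULT, evict 2, frames=[5,3,4,6] (faults so far: 5)
  step 9: ref 3 -> HIT, frames=[5,3,4,6] (faults so far: 5)
  step 10: ref 3 -> HIT, frames=[5,3,4,6] (faults so far: 5)
  step 11: ref 3 -> HIT, frames=[5,3,4,6] (faults so far: 5)
  step 12: ref 3 -> HIT, frames=[5,3,4,6] (faults so far: 5)
  step 13: ref 5 -> HIT, frames=[5,3,4,6] (faults so far: 5)
  Optimal total faults: 5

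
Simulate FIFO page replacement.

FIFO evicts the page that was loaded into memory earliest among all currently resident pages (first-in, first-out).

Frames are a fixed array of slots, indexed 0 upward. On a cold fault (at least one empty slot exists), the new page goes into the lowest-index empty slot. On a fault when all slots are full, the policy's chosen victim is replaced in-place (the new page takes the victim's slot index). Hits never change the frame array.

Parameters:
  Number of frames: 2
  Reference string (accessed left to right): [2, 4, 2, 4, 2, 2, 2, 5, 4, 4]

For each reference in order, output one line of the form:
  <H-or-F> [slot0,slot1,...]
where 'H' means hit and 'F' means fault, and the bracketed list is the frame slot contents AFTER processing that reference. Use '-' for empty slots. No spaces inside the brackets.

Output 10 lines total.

F [2,-]
F [2,4]
H [2,4]
H [2,4]
H [2,4]
H [2,4]
H [2,4]
F [5,4]
H [5,4]
H [5,4]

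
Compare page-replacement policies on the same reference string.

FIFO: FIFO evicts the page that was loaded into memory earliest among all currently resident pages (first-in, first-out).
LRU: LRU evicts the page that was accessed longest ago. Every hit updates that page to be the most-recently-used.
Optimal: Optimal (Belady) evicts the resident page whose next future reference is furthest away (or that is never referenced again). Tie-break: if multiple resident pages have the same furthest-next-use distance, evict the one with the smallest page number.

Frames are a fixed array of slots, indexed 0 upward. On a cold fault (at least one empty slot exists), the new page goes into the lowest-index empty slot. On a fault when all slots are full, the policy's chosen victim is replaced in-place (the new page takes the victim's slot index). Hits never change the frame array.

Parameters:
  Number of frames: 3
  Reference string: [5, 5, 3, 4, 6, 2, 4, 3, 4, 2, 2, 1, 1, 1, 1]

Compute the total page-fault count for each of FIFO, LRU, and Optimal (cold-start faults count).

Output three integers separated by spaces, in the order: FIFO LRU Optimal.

Answer: 8 7 6

Derivation:
--- FIFO ---
  step 0: ref 5 -> FAULT, frames=[5,-,-] (faults so far: 1)
  step 1: ref 5 -> HIT, frames=[5,-,-] (faults so far: 1)
  step 2: ref 3 -> FAULT, frames=[5,3,-] (faults so far: 2)
  step 3: ref 4 -> FAULT, frames=[5,3,4] (faults so far: 3)
  step 4: ref 6 -> FAULT, evict 5, frames=[6,3,4] (faults so far: 4)
  step 5: ref 2 -> FAULT, evict 3, frames=[6,2,4] (faults so far: 5)
  step 6: ref 4 -> HIT, frames=[6,2,4] (faults so far: 5)
  step 7: ref 3 -> FAULT, evict 4, frames=[6,2,3] (faults so far: 6)
  step 8: ref 4 -> FAULT, evict 6, frames=[4,2,3] (faults so far: 7)
  step 9: ref 2 -> HIT, frames=[4,2,3] (faults so far: 7)
  step 10: ref 2 -> HIT, frames=[4,2,3] (faults so far: 7)
  step 11: ref 1 -> FAULT, evict 2, frames=[4,1,3] (faults so far: 8)
  step 12: ref 1 -> HIT, frames=[4,1,3] (faults so far: 8)
  step 13: ref 1 -> HIT, frames=[4,1,3] (faults so far: 8)
  step 14: ref 1 -> HIT, frames=[4,1,3] (faults so far: 8)
  FIFO total faults: 8
--- LRU ---
  step 0: ref 5 -> FAULT, frames=[5,-,-] (faults so far: 1)
  step 1: ref 5 -> HIT, frames=[5,-,-] (faults so far: 1)
  step 2: ref 3 -> FAULT, frames=[5,3,-] (faults so far: 2)
  step 3: ref 4 -> FAULT, frames=[5,3,4] (faults so far: 3)
  step 4: ref 6 -> FAULT, evict 5, frames=[6,3,4] (faults so far: 4)
  step 5: ref 2 -> FAULT, evict 3, frames=[6,2,4] (faults so far: 5)
  step 6: ref 4 -> HIT, frames=[6,2,4] (faults so far: 5)
  step 7: ref 3 -> FAULT, evict 6, frames=[3,2,4] (faults so far: 6)
  step 8: ref 4 -> HIT, frames=[3,2,4] (faults so far: 6)
  step 9: ref 2 -> HIT, frames=[3,2,4] (faults so far: 6)
  step 10: ref 2 -> HIT, frames=[3,2,4] (faults so far: 6)
  step 11: ref 1 -> FAULT, evict 3, frames=[1,2,4] (faults so far: 7)
  step 12: ref 1 -> HIT, frames=[1,2,4] (faults so far: 7)
  step 13: ref 1 -> HIT, frames=[1,2,4] (faults so far: 7)
  step 14: ref 1 -> HIT, frames=[1,2,4] (faults so far: 7)
  LRU total faults: 7
--- Optimal ---
  step 0: ref 5 -> FAULT, frames=[5,-,-] (faults so far: 1)
  step 1: ref 5 -> HIT, frames=[5,-,-] (faults so far: 1)
  step 2: ref 3 -> FAULT, frames=[5,3,-] (faults so far: 2)
  step 3: ref 4 -> FAULT, frames=[5,3,4] (faults so far: 3)
  step 4: ref 6 -> FAULT, evict 5, frames=[6,3,4] (faults so far: 4)
  step 5: ref 2 -> FAULT, evict 6, frames=[2,3,4] (faults so far: 5)
  step 6: ref 4 -> HIT, frames=[2,3,4] (faults so far: 5)
  step 7: ref 3 -> HIT, frames=[2,3,4] (faults so far: 5)
  step 8: ref 4 -> HIT, frames=[2,3,4] (faults so far: 5)
  step 9: ref 2 -> HIT, frames=[2,3,4] (faults so far: 5)
  step 10: ref 2 -> HIT, frames=[2,3,4] (faults so far: 5)
  step 11: ref 1 -> FAULT, evict 2, frames=[1,3,4] (faults so far: 6)
  step 12: ref 1 -> HIT, frames=[1,3,4] (faults so far: 6)
  step 13: ref 1 -> HIT, frames=[1,3,4] (faults so far: 6)
  step 14: ref 1 -> HIT, frames=[1,3,4] (faults so far: 6)
  Optimal total faults: 6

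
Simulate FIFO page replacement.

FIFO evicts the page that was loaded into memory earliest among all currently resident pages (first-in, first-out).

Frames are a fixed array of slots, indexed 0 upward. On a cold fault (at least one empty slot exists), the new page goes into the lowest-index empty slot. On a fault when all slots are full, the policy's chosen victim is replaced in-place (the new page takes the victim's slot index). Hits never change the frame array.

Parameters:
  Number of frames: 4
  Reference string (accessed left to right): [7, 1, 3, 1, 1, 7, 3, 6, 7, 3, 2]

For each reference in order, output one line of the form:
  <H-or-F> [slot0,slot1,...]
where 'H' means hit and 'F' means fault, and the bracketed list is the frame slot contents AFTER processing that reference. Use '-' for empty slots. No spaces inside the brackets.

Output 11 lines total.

F [7,-,-,-]
F [7,1,-,-]
F [7,1,3,-]
H [7,1,3,-]
H [7,1,3,-]
H [7,1,3,-]
H [7,1,3,-]
F [7,1,3,6]
H [7,1,3,6]
H [7,1,3,6]
F [2,1,3,6]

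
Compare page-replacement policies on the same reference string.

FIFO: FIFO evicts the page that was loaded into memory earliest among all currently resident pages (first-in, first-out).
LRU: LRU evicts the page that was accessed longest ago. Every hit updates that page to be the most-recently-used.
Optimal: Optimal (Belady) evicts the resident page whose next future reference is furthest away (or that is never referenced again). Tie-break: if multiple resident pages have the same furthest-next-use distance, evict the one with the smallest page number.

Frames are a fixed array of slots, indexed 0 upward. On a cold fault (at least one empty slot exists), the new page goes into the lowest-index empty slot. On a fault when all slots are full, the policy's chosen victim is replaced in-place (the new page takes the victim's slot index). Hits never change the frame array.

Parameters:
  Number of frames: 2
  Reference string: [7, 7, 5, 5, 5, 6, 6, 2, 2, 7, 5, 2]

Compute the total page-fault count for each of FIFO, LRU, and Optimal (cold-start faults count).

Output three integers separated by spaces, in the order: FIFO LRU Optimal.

Answer: 7 7 5

Derivation:
--- FIFO ---
  step 0: ref 7 -> FAULT, frames=[7,-] (faults so far: 1)
  step 1: ref 7 -> HIT, frames=[7,-] (faults so far: 1)
  step 2: ref 5 -> FAULT, frames=[7,5] (faults so far: 2)
  step 3: ref 5 -> HIT, frames=[7,5] (faults so far: 2)
  step 4: ref 5 -> HIT, frames=[7,5] (faults so far: 2)
  step 5: ref 6 -> FAULT, evict 7, frames=[6,5] (faults so far: 3)
  step 6: ref 6 -> HIT, frames=[6,5] (faults so far: 3)
  step 7: ref 2 -> FAULT, evict 5, frames=[6,2] (faults so far: 4)
  step 8: ref 2 -> HIT, frames=[6,2] (faults so far: 4)
  step 9: ref 7 -> FAULT, evict 6, frames=[7,2] (faults so far: 5)
  step 10: ref 5 -> FAULT, evict 2, frames=[7,5] (faults so far: 6)
  step 11: ref 2 -> FAULT, evict 7, frames=[2,5] (faults so far: 7)
  FIFO total faults: 7
--- LRU ---
  step 0: ref 7 -> FAULT, frames=[7,-] (faults so far: 1)
  step 1: ref 7 -> HIT, frames=[7,-] (faults so far: 1)
  step 2: ref 5 -> FAULT, frames=[7,5] (faults so far: 2)
  step 3: ref 5 -> HIT, frames=[7,5] (faults so far: 2)
  step 4: ref 5 -> HIT, frames=[7,5] (faults so far: 2)
  step 5: ref 6 -> FAULT, evict 7, frames=[6,5] (faults so far: 3)
  step 6: ref 6 -> HIT, frames=[6,5] (faults so far: 3)
  step 7: ref 2 -> FAULT, evict 5, frames=[6,2] (faults so far: 4)
  step 8: ref 2 -> HIT, frames=[6,2] (faults so far: 4)
  step 9: ref 7 -> FAULT, evict 6, frames=[7,2] (faults so far: 5)
  step 10: ref 5 -> FAULT, evict 2, frames=[7,5] (faults so far: 6)
  step 11: ref 2 -> FAULT, evict 7, frames=[2,5] (faults so far: 7)
  LRU total faults: 7
--- Optimal ---
  step 0: ref 7 -> FAULT, frames=[7,-] (faults so far: 1)
  step 1: ref 7 -> HIT, frames=[7,-] (faults so far: 1)
  step 2: ref 5 -> FAULT, frames=[7,5] (faults so far: 2)
  step 3: ref 5 -> HIT, frames=[7,5] (faults so far: 2)
  step 4: ref 5 -> HIT, frames=[7,5] (faults so far: 2)
  step 5: ref 6 -> FAULT, evict 5, frames=[7,6] (faults so far: 3)
  step 6: ref 6 -> HIT, frames=[7,6] (faults so far: 3)
  step 7: ref 2 -> FAULT, evict 6, frames=[7,2] (faults so far: 4)
  step 8: ref 2 -> HIT, frames=[7,2] (faults so far: 4)
  step 9: ref 7 -> HIT, frames=[7,2] (faults so far: 4)
  step 10: ref 5 -> FAULT, evict 7, frames=[5,2] (faults so far: 5)
  step 11: ref 2 -> HIT, frames=[5,2] (faults so far: 5)
  Optimal total faults: 5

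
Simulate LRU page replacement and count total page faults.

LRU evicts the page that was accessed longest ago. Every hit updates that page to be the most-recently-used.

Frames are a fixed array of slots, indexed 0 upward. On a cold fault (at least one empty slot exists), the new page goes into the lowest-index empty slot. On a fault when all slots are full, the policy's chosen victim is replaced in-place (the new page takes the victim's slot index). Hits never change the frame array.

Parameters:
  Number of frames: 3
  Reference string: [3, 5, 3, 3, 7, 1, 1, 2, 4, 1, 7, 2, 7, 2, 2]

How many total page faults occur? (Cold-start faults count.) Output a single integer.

Step 0: ref 3 → FAULT, frames=[3,-,-]
Step 1: ref 5 → FAULT, frames=[3,5,-]
Step 2: ref 3 → HIT, frames=[3,5,-]
Step 3: ref 3 → HIT, frames=[3,5,-]
Step 4: ref 7 → FAULT, frames=[3,5,7]
Step 5: ref 1 → FAULT (evict 5), frames=[3,1,7]
Step 6: ref 1 → HIT, frames=[3,1,7]
Step 7: ref 2 → FAULT (evict 3), frames=[2,1,7]
Step 8: ref 4 → FAULT (evict 7), frames=[2,1,4]
Step 9: ref 1 → HIT, frames=[2,1,4]
Step 10: ref 7 → FAULT (evict 2), frames=[7,1,4]
Step 11: ref 2 → FAULT (evict 4), frames=[7,1,2]
Step 12: ref 7 → HIT, frames=[7,1,2]
Step 13: ref 2 → HIT, frames=[7,1,2]
Step 14: ref 2 → HIT, frames=[7,1,2]
Total faults: 8

Answer: 8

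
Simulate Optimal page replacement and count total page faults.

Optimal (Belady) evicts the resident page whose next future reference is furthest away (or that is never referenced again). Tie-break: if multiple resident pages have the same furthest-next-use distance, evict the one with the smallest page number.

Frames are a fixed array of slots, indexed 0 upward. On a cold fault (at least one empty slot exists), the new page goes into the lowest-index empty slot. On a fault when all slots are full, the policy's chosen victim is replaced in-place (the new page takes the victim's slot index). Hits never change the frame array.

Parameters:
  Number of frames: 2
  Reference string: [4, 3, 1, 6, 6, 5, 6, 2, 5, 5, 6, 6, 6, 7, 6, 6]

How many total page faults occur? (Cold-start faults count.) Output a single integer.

Answer: 8

Derivation:
Step 0: ref 4 → FAULT, frames=[4,-]
Step 1: ref 3 → FAULT, frames=[4,3]
Step 2: ref 1 → FAULT (evict 3), frames=[4,1]
Step 3: ref 6 → FAULT (evict 1), frames=[4,6]
Step 4: ref 6 → HIT, frames=[4,6]
Step 5: ref 5 → FAULT (evict 4), frames=[5,6]
Step 6: ref 6 → HIT, frames=[5,6]
Step 7: ref 2 → FAULT (evict 6), frames=[5,2]
Step 8: ref 5 → HIT, frames=[5,2]
Step 9: ref 5 → HIT, frames=[5,2]
Step 10: ref 6 → FAULT (evict 2), frames=[5,6]
Step 11: ref 6 → HIT, frames=[5,6]
Step 12: ref 6 → HIT, frames=[5,6]
Step 13: ref 7 → FAULT (evict 5), frames=[7,6]
Step 14: ref 6 → HIT, frames=[7,6]
Step 15: ref 6 → HIT, frames=[7,6]
Total faults: 8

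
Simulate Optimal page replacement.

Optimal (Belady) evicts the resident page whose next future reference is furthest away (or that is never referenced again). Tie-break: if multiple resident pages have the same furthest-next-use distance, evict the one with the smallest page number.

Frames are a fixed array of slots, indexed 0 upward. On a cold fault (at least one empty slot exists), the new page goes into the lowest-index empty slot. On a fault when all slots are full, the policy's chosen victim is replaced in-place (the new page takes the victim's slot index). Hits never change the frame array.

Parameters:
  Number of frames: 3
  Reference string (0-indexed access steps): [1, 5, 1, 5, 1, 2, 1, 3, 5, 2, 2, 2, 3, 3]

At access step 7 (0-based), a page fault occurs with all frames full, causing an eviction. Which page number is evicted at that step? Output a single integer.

Step 0: ref 1 -> FAULT, frames=[1,-,-]
Step 1: ref 5 -> FAULT, frames=[1,5,-]
Step 2: ref 1 -> HIT, frames=[1,5,-]
Step 3: ref 5 -> HIT, frames=[1,5,-]
Step 4: ref 1 -> HIT, frames=[1,5,-]
Step 5: ref 2 -> FAULT, frames=[1,5,2]
Step 6: ref 1 -> HIT, frames=[1,5,2]
Step 7: ref 3 -> FAULT, evict 1, frames=[3,5,2]
At step 7: evicted page 1

Answer: 1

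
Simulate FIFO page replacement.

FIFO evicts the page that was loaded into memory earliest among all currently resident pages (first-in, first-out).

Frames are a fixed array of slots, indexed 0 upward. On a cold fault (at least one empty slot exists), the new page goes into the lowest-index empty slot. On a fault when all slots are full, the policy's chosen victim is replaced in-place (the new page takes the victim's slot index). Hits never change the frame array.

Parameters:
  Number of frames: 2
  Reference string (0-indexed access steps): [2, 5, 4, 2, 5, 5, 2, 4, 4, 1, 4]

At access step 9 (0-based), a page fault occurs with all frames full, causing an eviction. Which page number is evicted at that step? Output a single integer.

Step 0: ref 2 -> FAULT, frames=[2,-]
Step 1: ref 5 -> FAULT, frames=[2,5]
Step 2: ref 4 -> FAULT, evict 2, frames=[4,5]
Step 3: ref 2 -> FAULT, evict 5, frames=[4,2]
Step 4: ref 5 -> FAULT, evict 4, frames=[5,2]
Step 5: ref 5 -> HIT, frames=[5,2]
Step 6: ref 2 -> HIT, frames=[5,2]
Step 7: ref 4 -> FAULT, evict 2, frames=[5,4]
Step 8: ref 4 -> HIT, frames=[5,4]
Step 9: ref 1 -> FAULT, evict 5, frames=[1,4]
At step 9: evicted page 5

Answer: 5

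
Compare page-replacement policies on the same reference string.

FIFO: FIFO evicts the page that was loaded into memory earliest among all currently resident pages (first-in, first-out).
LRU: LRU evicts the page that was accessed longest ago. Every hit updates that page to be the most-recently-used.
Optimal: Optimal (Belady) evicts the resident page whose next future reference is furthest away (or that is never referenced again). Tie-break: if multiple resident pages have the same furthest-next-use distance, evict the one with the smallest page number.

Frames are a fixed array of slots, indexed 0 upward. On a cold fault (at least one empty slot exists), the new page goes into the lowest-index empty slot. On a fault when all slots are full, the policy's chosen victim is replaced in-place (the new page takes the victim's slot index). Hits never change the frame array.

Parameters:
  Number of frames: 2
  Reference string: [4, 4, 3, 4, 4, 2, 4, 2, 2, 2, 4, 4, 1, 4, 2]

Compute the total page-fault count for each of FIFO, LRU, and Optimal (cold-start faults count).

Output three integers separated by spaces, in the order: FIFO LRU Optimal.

Answer: 6 5 5

Derivation:
--- FIFO ---
  step 0: ref 4 -> FAULT, frames=[4,-] (faults so far: 1)
  step 1: ref 4 -> HIT, frames=[4,-] (faults so far: 1)
  step 2: ref 3 -> FAULT, frames=[4,3] (faults so far: 2)
  step 3: ref 4 -> HIT, frames=[4,3] (faults so far: 2)
  step 4: ref 4 -> HIT, frames=[4,3] (faults so far: 2)
  step 5: ref 2 -> FAULT, evict 4, frames=[2,3] (faults so far: 3)
  step 6: ref 4 -> FAULT, evict 3, frames=[2,4] (faults so far: 4)
  step 7: ref 2 -> HIT, frames=[2,4] (faults so far: 4)
  step 8: ref 2 -> HIT, frames=[2,4] (faults so far: 4)
  step 9: ref 2 -> HIT, frames=[2,4] (faults so far: 4)
  step 10: ref 4 -> HIT, frames=[2,4] (faults so far: 4)
  step 11: ref 4 -> HIT, frames=[2,4] (faults so far: 4)
  step 12: ref 1 -> FAULT, evict 2, frames=[1,4] (faults so far: 5)
  step 13: ref 4 -> HIT, frames=[1,4] (faults so far: 5)
  step 14: ref 2 -> FAULT, evict 4, frames=[1,2] (faults so far: 6)
  FIFO total faults: 6
--- LRU ---
  step 0: ref 4 -> FAULT, frames=[4,-] (faults so far: 1)
  step 1: ref 4 -> HIT, frames=[4,-] (faults so far: 1)
  step 2: ref 3 -> FAULT, frames=[4,3] (faults so far: 2)
  step 3: ref 4 -> HIT, frames=[4,3] (faults so far: 2)
  step 4: ref 4 -> HIT, frames=[4,3] (faults so far: 2)
  step 5: ref 2 -> FAULT, evict 3, frames=[4,2] (faults so far: 3)
  step 6: ref 4 -> HIT, frames=[4,2] (faults so far: 3)
  step 7: ref 2 -> HIT, frames=[4,2] (faults so far: 3)
  step 8: ref 2 -> HIT, frames=[4,2] (faults so far: 3)
  step 9: ref 2 -> HIT, frames=[4,2] (faults so far: 3)
  step 10: ref 4 -> HIT, frames=[4,2] (faults so far: 3)
  step 11: ref 4 -> HIT, frames=[4,2] (faults so far: 3)
  step 12: ref 1 -> FAULT, evict 2, frames=[4,1] (faults so far: 4)
  step 13: ref 4 -> HIT, frames=[4,1] (faults so far: 4)
  step 14: ref 2 -> FAULT, evict 1, frames=[4,2] (faults so far: 5)
  LRU total faults: 5
--- Optimal ---
  step 0: ref 4 -> FAULT, frames=[4,-] (faults so far: 1)
  step 1: ref 4 -> HIT, frames=[4,-] (faults so far: 1)
  step 2: ref 3 -> FAULT, frames=[4,3] (faults so far: 2)
  step 3: ref 4 -> HIT, frames=[4,3] (faults so far: 2)
  step 4: ref 4 -> HIT, frames=[4,3] (faults so far: 2)
  step 5: ref 2 -> FAULT, evict 3, frames=[4,2] (faults so far: 3)
  step 6: ref 4 -> HIT, frames=[4,2] (faults so far: 3)
  step 7: ref 2 -> HIT, frames=[4,2] (faults so far: 3)
  step 8: ref 2 -> HIT, frames=[4,2] (faults so far: 3)
  step 9: ref 2 -> HIT, frames=[4,2] (faults so far: 3)
  step 10: ref 4 -> HIT, frames=[4,2] (faults so far: 3)
  step 11: ref 4 -> HIT, frames=[4,2] (faults so far: 3)
  step 12: ref 1 -> FAULT, evict 2, frames=[4,1] (faults so far: 4)
  step 13: ref 4 -> HIT, frames=[4,1] (faults so far: 4)
  step 14: ref 2 -> FAULT, evict 1, frames=[4,2] (faults so far: 5)
  Optimal total faults: 5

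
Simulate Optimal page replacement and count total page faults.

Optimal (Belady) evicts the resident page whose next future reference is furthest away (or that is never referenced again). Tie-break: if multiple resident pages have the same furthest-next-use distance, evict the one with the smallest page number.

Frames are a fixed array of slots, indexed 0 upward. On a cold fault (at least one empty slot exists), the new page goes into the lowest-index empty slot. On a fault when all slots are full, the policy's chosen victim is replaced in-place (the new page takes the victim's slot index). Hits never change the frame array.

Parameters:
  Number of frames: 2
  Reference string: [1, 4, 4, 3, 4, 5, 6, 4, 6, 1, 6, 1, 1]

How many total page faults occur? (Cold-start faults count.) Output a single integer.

Answer: 6

Derivation:
Step 0: ref 1 → FAULT, frames=[1,-]
Step 1: ref 4 → FAULT, frames=[1,4]
Step 2: ref 4 → HIT, frames=[1,4]
Step 3: ref 3 → FAULT (evict 1), frames=[3,4]
Step 4: ref 4 → HIT, frames=[3,4]
Step 5: ref 5 → FAULT (evict 3), frames=[5,4]
Step 6: ref 6 → FAULT (evict 5), frames=[6,4]
Step 7: ref 4 → HIT, frames=[6,4]
Step 8: ref 6 → HIT, frames=[6,4]
Step 9: ref 1 → FAULT (evict 4), frames=[6,1]
Step 10: ref 6 → HIT, frames=[6,1]
Step 11: ref 1 → HIT, frames=[6,1]
Step 12: ref 1 → HIT, frames=[6,1]
Total faults: 6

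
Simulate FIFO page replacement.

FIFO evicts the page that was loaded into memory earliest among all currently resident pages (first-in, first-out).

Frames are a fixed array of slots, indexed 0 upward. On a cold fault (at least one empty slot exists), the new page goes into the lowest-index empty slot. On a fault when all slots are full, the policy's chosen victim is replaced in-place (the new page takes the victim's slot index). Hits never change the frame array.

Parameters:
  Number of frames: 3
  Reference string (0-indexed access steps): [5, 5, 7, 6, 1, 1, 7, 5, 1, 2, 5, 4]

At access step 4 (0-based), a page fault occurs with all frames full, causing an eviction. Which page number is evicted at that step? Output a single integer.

Answer: 5

Derivation:
Step 0: ref 5 -> FAULT, frames=[5,-,-]
Step 1: ref 5 -> HIT, frames=[5,-,-]
Step 2: ref 7 -> FAULT, frames=[5,7,-]
Step 3: ref 6 -> FAULT, frames=[5,7,6]
Step 4: ref 1 -> FAULT, evict 5, frames=[1,7,6]
At step 4: evicted page 5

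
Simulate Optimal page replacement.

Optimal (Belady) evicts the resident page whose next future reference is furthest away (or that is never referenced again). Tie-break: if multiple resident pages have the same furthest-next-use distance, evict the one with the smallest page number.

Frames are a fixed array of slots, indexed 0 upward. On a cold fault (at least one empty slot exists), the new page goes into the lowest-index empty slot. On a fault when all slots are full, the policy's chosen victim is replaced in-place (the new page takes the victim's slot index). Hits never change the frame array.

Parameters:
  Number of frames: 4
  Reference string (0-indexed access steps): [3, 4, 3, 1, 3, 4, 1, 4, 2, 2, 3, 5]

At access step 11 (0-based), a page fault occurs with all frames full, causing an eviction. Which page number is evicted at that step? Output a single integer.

Answer: 1

Derivation:
Step 0: ref 3 -> FAULT, frames=[3,-,-,-]
Step 1: ref 4 -> FAULT, frames=[3,4,-,-]
Step 2: ref 3 -> HIT, frames=[3,4,-,-]
Step 3: ref 1 -> FAULT, frames=[3,4,1,-]
Step 4: ref 3 -> HIT, frames=[3,4,1,-]
Step 5: ref 4 -> HIT, frames=[3,4,1,-]
Step 6: ref 1 -> HIT, frames=[3,4,1,-]
Step 7: ref 4 -> HIT, frames=[3,4,1,-]
Step 8: ref 2 -> FAULT, frames=[3,4,1,2]
Step 9: ref 2 -> HIT, frames=[3,4,1,2]
Step 10: ref 3 -> HIT, frames=[3,4,1,2]
Step 11: ref 5 -> FAULT, evict 1, frames=[3,4,5,2]
At step 11: evicted page 1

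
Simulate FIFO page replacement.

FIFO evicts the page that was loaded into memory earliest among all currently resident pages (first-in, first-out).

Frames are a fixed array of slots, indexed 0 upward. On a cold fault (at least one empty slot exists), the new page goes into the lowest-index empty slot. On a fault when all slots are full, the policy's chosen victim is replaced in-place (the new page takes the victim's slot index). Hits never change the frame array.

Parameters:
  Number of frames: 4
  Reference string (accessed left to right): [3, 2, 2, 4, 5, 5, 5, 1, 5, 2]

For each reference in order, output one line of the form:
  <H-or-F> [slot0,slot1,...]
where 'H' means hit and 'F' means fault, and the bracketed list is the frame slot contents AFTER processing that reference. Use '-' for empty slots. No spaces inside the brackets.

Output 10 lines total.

F [3,-,-,-]
F [3,2,-,-]
H [3,2,-,-]
F [3,2,4,-]
F [3,2,4,5]
H [3,2,4,5]
H [3,2,4,5]
F [1,2,4,5]
H [1,2,4,5]
H [1,2,4,5]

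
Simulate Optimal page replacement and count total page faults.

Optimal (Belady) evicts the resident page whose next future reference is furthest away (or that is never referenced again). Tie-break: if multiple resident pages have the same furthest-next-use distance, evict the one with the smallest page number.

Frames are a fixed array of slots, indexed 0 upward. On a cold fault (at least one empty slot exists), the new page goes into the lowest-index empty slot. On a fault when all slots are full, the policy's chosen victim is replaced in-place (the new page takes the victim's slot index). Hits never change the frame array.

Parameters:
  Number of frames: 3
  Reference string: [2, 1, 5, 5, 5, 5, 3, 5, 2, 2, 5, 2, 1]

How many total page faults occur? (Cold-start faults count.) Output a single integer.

Step 0: ref 2 → FAULT, frames=[2,-,-]
Step 1: ref 1 → FAULT, frames=[2,1,-]
Step 2: ref 5 → FAULT, frames=[2,1,5]
Step 3: ref 5 → HIT, frames=[2,1,5]
Step 4: ref 5 → HIT, frames=[2,1,5]
Step 5: ref 5 → HIT, frames=[2,1,5]
Step 6: ref 3 → FAULT (evict 1), frames=[2,3,5]
Step 7: ref 5 → HIT, frames=[2,3,5]
Step 8: ref 2 → HIT, frames=[2,3,5]
Step 9: ref 2 → HIT, frames=[2,3,5]
Step 10: ref 5 → HIT, frames=[2,3,5]
Step 11: ref 2 → HIT, frames=[2,3,5]
Step 12: ref 1 → FAULT (evict 2), frames=[1,3,5]
Total faults: 5

Answer: 5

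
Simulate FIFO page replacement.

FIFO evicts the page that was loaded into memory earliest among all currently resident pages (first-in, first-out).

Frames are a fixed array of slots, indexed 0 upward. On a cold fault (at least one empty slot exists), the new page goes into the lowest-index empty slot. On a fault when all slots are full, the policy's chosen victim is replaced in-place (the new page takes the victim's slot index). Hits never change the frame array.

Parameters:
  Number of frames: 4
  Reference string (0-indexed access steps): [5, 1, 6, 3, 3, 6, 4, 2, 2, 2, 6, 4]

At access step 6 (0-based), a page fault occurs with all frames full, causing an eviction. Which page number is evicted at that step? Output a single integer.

Step 0: ref 5 -> FAULT, frames=[5,-,-,-]
Step 1: ref 1 -> FAULT, frames=[5,1,-,-]
Step 2: ref 6 -> FAULT, frames=[5,1,6,-]
Step 3: ref 3 -> FAULT, frames=[5,1,6,3]
Step 4: ref 3 -> HIT, frames=[5,1,6,3]
Step 5: ref 6 -> HIT, frames=[5,1,6,3]
Step 6: ref 4 -> FAULT, evict 5, frames=[4,1,6,3]
At step 6: evicted page 5

Answer: 5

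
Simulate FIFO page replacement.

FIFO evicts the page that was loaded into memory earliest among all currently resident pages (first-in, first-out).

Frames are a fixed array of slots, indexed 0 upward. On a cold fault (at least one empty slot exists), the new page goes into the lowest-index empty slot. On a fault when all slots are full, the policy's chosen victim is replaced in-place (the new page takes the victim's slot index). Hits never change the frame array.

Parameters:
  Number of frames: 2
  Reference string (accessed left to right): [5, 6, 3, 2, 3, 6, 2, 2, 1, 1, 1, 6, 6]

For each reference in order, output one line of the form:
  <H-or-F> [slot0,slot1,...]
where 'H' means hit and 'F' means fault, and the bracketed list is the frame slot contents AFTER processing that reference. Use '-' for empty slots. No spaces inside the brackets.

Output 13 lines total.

F [5,-]
F [5,6]
F [3,6]
F [3,2]
H [3,2]
F [6,2]
H [6,2]
H [6,2]
F [6,1]
H [6,1]
H [6,1]
H [6,1]
H [6,1]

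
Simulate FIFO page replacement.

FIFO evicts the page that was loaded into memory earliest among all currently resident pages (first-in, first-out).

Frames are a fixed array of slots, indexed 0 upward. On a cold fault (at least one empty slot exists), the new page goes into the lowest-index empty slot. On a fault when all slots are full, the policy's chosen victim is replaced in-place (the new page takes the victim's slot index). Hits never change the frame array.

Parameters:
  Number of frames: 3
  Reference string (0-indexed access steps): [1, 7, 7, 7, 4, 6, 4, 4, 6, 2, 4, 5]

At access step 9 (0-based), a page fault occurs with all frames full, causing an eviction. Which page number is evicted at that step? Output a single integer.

Answer: 7

Derivation:
Step 0: ref 1 -> FAULT, frames=[1,-,-]
Step 1: ref 7 -> FAULT, frames=[1,7,-]
Step 2: ref 7 -> HIT, frames=[1,7,-]
Step 3: ref 7 -> HIT, frames=[1,7,-]
Step 4: ref 4 -> FAULT, frames=[1,7,4]
Step 5: ref 6 -> FAULT, evict 1, frames=[6,7,4]
Step 6: ref 4 -> HIT, frames=[6,7,4]
Step 7: ref 4 -> HIT, frames=[6,7,4]
Step 8: ref 6 -> HIT, frames=[6,7,4]
Step 9: ref 2 -> FAULT, evict 7, frames=[6,2,4]
At step 9: evicted page 7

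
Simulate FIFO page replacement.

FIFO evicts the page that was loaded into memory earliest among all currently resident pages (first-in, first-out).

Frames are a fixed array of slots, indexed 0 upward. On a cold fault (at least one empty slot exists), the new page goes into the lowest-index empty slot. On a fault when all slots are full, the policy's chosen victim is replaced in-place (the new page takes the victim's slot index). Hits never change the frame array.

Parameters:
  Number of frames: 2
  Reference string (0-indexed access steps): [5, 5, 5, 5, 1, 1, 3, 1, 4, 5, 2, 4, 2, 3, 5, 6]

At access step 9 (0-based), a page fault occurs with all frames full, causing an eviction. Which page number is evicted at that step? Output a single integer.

Answer: 3

Derivation:
Step 0: ref 5 -> FAULT, frames=[5,-]
Step 1: ref 5 -> HIT, frames=[5,-]
Step 2: ref 5 -> HIT, frames=[5,-]
Step 3: ref 5 -> HIT, frames=[5,-]
Step 4: ref 1 -> FAULT, frames=[5,1]
Step 5: ref 1 -> HIT, frames=[5,1]
Step 6: ref 3 -> FAULT, evict 5, frames=[3,1]
Step 7: ref 1 -> HIT, frames=[3,1]
Step 8: ref 4 -> FAULT, evict 1, frames=[3,4]
Step 9: ref 5 -> FAULT, evict 3, frames=[5,4]
At step 9: evicted page 3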